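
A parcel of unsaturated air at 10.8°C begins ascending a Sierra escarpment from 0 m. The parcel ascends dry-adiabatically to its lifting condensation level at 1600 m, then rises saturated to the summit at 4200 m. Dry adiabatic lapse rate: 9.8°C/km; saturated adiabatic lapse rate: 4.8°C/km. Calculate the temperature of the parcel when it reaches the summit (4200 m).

0–1600 m, dry: Δz = 1.6 km ⇒ ΔT = -15.68°C; T = -4.88°C
1600–4200 m, saturated: Δz = 2.6 km ⇒ ΔT = -12.48°C; T = -17.36°C

-17.36°C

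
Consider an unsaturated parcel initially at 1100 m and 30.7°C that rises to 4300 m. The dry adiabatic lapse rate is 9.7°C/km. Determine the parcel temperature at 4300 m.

Dry adiabatic to 4300 m: -9.7 × 3.2 km = -31.04°C, so T = -0.34°C.

-0.34°C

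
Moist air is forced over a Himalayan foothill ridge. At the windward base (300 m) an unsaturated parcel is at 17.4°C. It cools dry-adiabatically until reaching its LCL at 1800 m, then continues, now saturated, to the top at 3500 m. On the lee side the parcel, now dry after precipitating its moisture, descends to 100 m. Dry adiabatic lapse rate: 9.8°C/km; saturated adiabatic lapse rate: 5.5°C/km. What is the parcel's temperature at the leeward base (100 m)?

26.67°C

Dry to 1800 m: -9.8 × 1.5 km = -14.7°C, so T = 2.7°C.
Saturated to 3500 m: -5.5 × 1.7 km = -9.35°C, so T = -6.65°C.
Dry descent to 100 m: +9.8 × 3.4 km = +33.32°C, so T = 26.67°C.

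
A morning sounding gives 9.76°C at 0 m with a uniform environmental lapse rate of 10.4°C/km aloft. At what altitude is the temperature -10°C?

1900 m

Height above start = (9.76 − (-10)) / 10.4 = 1.9 km
Altitude = 0 m + 1900 m = 1900 m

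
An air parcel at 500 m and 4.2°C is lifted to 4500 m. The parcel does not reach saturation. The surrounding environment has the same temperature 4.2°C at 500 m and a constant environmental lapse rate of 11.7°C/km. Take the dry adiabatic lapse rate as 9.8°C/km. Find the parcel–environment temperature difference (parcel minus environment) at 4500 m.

+7.6°C (parcel warmer than environment)

Parcel:
  Dry to 4500 m: -9.8 × 4 km = -39.2°C, so T = -35°C.
Environment:
  Environment to 4500 m: -11.7 × 4 km = -46.8°C, so T = -42.6°C.
T_parcel − T_env = -35 − (-42.6) = +7.6°C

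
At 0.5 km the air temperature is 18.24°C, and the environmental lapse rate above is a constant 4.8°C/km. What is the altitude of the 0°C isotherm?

Height above start = (18.24 − 0) / 4.8 = 3.8 km
Altitude = 500 m + 3800 m = 4300 m

4.3 km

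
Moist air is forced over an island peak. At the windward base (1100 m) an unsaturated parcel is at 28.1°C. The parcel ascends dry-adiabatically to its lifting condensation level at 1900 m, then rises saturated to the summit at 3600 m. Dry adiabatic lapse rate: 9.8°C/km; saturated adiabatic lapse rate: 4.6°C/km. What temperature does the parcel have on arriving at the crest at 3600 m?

1100–1900 m, dry: Δz = 0.8 km ⇒ ΔT = -7.84°C; T = 20.26°C
1900–3600 m, saturated: Δz = 1.7 km ⇒ ΔT = -7.82°C; T = 12.44°C

12.44°C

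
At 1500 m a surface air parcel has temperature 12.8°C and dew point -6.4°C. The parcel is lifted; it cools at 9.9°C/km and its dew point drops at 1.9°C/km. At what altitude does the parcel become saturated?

T and T_d converge at 9.9 − 1.9 = 8°C per km
Height above start = (12.8 − (-6.4)) / 8 = 2.4 km
LCL altitude = 1500 m + 2400 m = 3900 m

3900 m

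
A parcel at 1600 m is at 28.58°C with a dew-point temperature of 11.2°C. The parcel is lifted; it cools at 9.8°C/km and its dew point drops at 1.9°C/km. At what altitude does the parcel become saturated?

3800 m

T and T_d converge at 9.8 − 1.9 = 7.9°C per km
Height above start = (28.58 − 11.2) / 7.9 = 2.2 km
LCL altitude = 1600 m + 2200 m = 3800 m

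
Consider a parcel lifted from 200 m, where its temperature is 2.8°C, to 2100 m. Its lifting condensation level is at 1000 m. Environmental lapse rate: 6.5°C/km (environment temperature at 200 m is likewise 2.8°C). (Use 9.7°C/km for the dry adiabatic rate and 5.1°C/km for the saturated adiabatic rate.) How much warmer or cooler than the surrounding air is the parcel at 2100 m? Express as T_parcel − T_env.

-1.02°C (parcel cooler than environment)

Parcel:
  200 → 1000 m (dry, 9.7°C/km): ΔT = -9.7 × 0.8 = -7.76°C → T = -4.96°C
  1000 → 2100 m (saturated, 5.1°C/km): ΔT = -5.1 × 1.1 = -5.61°C → T = -10.57°C
Environment:
  200 → 2100 m (environment, 6.5°C/km): ΔT = -6.5 × 1.9 = -12.35°C → T = -9.55°C
T_parcel − T_env = -10.57 − (-9.55) = -1.02°C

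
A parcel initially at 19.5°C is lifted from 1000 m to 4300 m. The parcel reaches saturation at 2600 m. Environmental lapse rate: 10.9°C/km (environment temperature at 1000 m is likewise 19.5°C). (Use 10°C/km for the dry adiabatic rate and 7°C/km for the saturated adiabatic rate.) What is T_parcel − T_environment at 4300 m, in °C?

+8.07°C (parcel warmer than environment)

Parcel:
  1000–2600 m, dry: Δz = 1.6 km ⇒ ΔT = -16°C; T = 3.5°C
  2600–4300 m, saturated: Δz = 1.7 km ⇒ ΔT = -11.9°C; T = -8.4°C
Environment:
  1000–4300 m, environment: Δz = 3.3 km ⇒ ΔT = -35.97°C; T = -16.47°C
T_parcel − T_env = -8.4 − (-16.47) = +8.07°C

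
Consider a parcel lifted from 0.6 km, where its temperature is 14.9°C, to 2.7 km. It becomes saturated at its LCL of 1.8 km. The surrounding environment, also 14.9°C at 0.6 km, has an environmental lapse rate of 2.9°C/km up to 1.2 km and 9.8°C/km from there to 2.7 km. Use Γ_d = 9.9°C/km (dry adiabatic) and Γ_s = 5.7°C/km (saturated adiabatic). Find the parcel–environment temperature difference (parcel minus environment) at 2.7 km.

Parcel:
  From 600 m to 1800 m (dry): cools by 9.9 × 1.2 = 11.88°C, giving 3.02°C.
  From 1800 m to 2700 m (saturated): cools by 5.7 × 0.9 = 5.13°C, giving -2.11°C.
Environment:
  From 600 m to 1200 m (environment, lower layer): cools by 2.9 × 0.6 = 1.74°C, giving 13.16°C.
  From 1200 m to 2700 m (environment, upper layer): cools by 9.8 × 1.5 = 14.7°C, giving -1.54°C.
T_parcel − T_env = -2.11 − (-1.54) = -0.57°C

-0.57°C (parcel cooler than environment)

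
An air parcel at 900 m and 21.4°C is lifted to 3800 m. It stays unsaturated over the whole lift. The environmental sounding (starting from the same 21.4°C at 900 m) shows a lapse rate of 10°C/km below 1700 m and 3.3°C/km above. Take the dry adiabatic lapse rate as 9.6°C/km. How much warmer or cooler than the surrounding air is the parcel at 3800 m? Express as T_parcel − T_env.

Parcel:
  Dry to 3800 m: -9.6 × 2.9 km = -27.84°C, so T = -6.44°C.
Environment:
  Environment, lower layer to 1700 m: -10 × 0.8 km = -8°C, so T = 13.4°C.
  Environment, upper layer to 3800 m: -3.3 × 2.1 km = -6.93°C, so T = 6.47°C.
T_parcel − T_env = -6.44 − 6.47 = -12.91°C

-12.91°C (parcel cooler than environment)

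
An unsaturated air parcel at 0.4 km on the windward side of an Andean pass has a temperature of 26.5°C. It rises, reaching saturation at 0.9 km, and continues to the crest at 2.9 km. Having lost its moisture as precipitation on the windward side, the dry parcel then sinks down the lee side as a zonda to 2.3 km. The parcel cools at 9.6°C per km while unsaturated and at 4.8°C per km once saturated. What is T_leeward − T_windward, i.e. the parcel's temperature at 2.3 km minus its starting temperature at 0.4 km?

-8.64°C

400–900 m, dry: Δz = 0.5 km ⇒ ΔT = -4.8°C; T = 21.7°C
900–2900 m, saturated: Δz = 2 km ⇒ ΔT = -9.6°C; T = 12.1°C
2900–2300 m, dry descent: Δz = 0.6 km ⇒ ΔT = +5.76°C; T = 17.86°C
Net change vs windward start: 17.86 − 26.5 = -8.64°C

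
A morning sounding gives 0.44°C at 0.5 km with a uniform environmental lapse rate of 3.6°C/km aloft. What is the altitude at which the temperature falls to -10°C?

Height above start = (0.44 − (-10)) / 3.6 = 2.9 km
Altitude = 500 m + 2900 m = 3400 m

3.4 km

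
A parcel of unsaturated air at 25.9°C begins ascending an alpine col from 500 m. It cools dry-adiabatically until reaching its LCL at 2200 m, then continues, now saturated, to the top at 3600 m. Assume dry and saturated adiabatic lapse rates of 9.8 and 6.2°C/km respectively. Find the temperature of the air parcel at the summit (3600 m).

500–2200 m, dry: Δz = 1.7 km ⇒ ΔT = -16.66°C; T = 9.24°C
2200–3600 m, saturated: Δz = 1.4 km ⇒ ΔT = -8.68°C; T = 0.56°C

0.56°C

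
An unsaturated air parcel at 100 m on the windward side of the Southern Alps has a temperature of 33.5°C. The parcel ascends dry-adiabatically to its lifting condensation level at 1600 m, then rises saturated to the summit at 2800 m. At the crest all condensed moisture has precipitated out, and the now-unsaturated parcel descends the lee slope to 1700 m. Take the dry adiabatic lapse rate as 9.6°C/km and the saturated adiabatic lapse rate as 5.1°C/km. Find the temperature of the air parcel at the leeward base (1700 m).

Dry to 1600 m: -9.6 × 1.5 km = -14.4°C, so T = 19.1°C.
Saturated to 2800 m: -5.1 × 1.2 km = -6.12°C, so T = 12.98°C.
Dry descent to 1700 m: +9.6 × 1.1 km = +10.56°C, so T = 23.54°C.

23.54°C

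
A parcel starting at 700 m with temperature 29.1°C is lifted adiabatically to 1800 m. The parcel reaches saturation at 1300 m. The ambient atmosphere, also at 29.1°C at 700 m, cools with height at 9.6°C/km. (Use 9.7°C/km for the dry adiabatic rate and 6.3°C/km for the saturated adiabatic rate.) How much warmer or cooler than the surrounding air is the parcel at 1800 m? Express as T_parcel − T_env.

+1.59°C (parcel warmer than environment)

Parcel:
  From 700 m to 1300 m (dry): cools by 9.7 × 0.6 = 5.82°C, giving 23.28°C.
  From 1300 m to 1800 m (saturated): cools by 6.3 × 0.5 = 3.15°C, giving 20.13°C.
Environment:
  From 700 m to 1800 m (environment): cools by 9.6 × 1.1 = 10.56°C, giving 18.54°C.
T_parcel − T_env = 20.13 − 18.54 = +1.59°C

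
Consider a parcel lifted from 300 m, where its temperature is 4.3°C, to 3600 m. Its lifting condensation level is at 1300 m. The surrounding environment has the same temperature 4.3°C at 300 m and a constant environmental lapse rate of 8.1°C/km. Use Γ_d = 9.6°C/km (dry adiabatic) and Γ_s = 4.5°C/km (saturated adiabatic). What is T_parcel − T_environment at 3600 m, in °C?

Parcel:
  300–1300 m, dry: Δz = 1 km ⇒ ΔT = -9.6°C; T = -5.3°C
  1300–3600 m, saturated: Δz = 2.3 km ⇒ ΔT = -10.35°C; T = -15.65°C
Environment:
  300–3600 m, environment: Δz = 3.3 km ⇒ ΔT = -26.73°C; T = -22.43°C
T_parcel − T_env = -15.65 − (-22.43) = +6.78°C

+6.78°C (parcel warmer than environment)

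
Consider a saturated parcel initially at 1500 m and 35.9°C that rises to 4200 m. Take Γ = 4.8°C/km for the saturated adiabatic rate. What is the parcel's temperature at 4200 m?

Saturated adiabatic to 4200 m: -4.8 × 2.7 km = -12.96°C, so T = 22.94°C.

22.94°C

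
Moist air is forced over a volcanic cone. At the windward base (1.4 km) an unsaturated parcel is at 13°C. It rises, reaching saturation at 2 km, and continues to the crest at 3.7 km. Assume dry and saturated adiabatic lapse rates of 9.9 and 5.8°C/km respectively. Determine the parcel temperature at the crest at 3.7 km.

Dry to 2000 m: -9.9 × 0.6 km = -5.94°C, so T = 7.06°C.
Saturated to 3700 m: -5.8 × 1.7 km = -9.86°C, so T = -2.8°C.

-2.8°C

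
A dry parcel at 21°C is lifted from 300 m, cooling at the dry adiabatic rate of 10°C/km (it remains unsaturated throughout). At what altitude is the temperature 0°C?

Height above start = (21 − 0) / 10 = 2.1 km
Altitude = 300 m + 2100 m = 2400 m

2400 m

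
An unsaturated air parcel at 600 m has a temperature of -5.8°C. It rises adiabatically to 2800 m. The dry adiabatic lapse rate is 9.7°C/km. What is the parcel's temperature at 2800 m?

-27.14°C

From 600 m to 2800 m (dry adiabatic): cools by 9.7 × 2.2 = 21.34°C, giving -27.14°C.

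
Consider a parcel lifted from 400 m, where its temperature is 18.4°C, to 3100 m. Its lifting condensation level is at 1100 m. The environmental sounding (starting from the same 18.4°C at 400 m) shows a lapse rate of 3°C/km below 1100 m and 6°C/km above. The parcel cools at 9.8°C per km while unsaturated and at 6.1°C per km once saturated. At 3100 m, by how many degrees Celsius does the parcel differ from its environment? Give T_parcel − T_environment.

Parcel:
  Dry to 1100 m: -9.8 × 0.7 km = -6.86°C, so T = 11.54°C.
  Saturated to 3100 m: -6.1 × 2 km = -12.2°C, so T = -0.66°C.
Environment:
  Environment, lower layer to 1100 m: -3 × 0.7 km = -2.1°C, so T = 16.3°C.
  Environment, upper layer to 3100 m: -6 × 2 km = -12°C, so T = 4.3°C.
T_parcel − T_env = -0.66 − 4.3 = -4.96°C

-4.96°C (parcel cooler than environment)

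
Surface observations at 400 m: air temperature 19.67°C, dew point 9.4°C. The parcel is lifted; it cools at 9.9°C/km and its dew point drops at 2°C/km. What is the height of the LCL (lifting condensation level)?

1700 m

T and T_d converge at 9.9 − 2 = 7.9°C per km
Height above start = (19.67 − 9.4) / 7.9 = 1.3 km
LCL altitude = 400 m + 1300 m = 1700 m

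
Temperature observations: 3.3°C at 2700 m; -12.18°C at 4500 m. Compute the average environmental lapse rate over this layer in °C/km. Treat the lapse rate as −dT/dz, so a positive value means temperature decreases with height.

8.6°C/km

Γ = −ΔT/Δz = (3.3 − (-12.18)) / (4500 − 2700) m
  = 15.48°C / 1.8 km = 8.6°C/km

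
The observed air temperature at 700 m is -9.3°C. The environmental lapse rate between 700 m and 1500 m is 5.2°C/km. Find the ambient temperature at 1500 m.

-13.46°C

From 700 m to 1500 m (environmental): cools by 5.2 × 0.8 = 4.16°C, giving -13.46°C.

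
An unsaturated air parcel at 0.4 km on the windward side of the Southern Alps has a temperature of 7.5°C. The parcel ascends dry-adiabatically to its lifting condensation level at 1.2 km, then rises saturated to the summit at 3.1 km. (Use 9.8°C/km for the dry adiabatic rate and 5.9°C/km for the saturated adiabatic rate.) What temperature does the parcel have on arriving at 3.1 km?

400–1200 m, dry: Δz = 0.8 km ⇒ ΔT = -7.84°C; T = -0.34°C
1200–3100 m, saturated: Δz = 1.9 km ⇒ ΔT = -11.21°C; T = -11.55°C

-11.55°C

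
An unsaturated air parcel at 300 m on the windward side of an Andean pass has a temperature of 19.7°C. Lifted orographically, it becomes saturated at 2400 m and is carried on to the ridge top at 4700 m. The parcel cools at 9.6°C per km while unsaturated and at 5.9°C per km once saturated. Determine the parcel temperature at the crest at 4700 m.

-14.03°C

300–2400 m, dry: Δz = 2.1 km ⇒ ΔT = -20.16°C; T = -0.46°C
2400–4700 m, saturated: Δz = 2.3 km ⇒ ΔT = -13.57°C; T = -14.03°C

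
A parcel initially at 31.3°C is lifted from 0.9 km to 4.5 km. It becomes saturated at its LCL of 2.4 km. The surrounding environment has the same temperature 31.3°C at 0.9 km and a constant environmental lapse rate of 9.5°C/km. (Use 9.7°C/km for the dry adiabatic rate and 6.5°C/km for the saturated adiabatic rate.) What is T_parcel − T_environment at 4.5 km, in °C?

Parcel:
  900–2400 m, dry: Δz = 1.5 km ⇒ ΔT = -14.55°C; T = 16.75°C
  2400–4500 m, saturated: Δz = 2.1 km ⇒ ΔT = -13.65°C; T = 3.1°C
Environment:
  900–4500 m, environment: Δz = 3.6 km ⇒ ΔT = -34.2°C; T = -2.9°C
T_parcel − T_env = 3.1 − (-2.9) = +6°C

+6°C (parcel warmer than environment)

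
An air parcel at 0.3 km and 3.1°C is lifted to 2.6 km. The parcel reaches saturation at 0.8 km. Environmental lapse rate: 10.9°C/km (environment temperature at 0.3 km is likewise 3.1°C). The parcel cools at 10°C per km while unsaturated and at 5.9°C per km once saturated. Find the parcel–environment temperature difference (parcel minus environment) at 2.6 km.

Parcel:
  Dry to 800 m: -10 × 0.5 km = -5°C, so T = -1.9°C.
  Saturated to 2600 m: -5.9 × 1.8 km = -10.62°C, so T = -12.52°C.
Environment:
  Environment to 2600 m: -10.9 × 2.3 km = -25.07°C, so T = -21.97°C.
T_parcel − T_env = -12.52 − (-21.97) = +9.45°C

+9.45°C (parcel warmer than environment)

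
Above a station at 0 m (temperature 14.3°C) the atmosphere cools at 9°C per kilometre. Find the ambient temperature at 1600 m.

0–1600 m, environmental: Δz = 1.6 km ⇒ ΔT = -14.4°C; T = -0.1°C

-0.1°C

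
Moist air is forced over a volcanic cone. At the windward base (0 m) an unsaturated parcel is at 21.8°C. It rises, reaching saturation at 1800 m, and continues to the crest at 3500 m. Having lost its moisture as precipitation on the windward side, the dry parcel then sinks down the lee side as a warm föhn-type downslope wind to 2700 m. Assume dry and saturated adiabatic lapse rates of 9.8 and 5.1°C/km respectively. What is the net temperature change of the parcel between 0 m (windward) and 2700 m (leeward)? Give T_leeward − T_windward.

-18.47°C

0 → 1800 m (dry, 9.8°C/km): ΔT = -9.8 × 1.8 = -17.64°C → T = 4.16°C
1800 → 3500 m (saturated, 5.1°C/km): ΔT = -5.1 × 1.7 = -8.67°C → T = -4.51°C
3500 → 2700 m (dry descent, 9.8°C/km): ΔT = +9.8 × 0.8 = +7.84°C → T = 3.33°C
Net change vs windward start: 3.33 − 21.8 = -18.47°C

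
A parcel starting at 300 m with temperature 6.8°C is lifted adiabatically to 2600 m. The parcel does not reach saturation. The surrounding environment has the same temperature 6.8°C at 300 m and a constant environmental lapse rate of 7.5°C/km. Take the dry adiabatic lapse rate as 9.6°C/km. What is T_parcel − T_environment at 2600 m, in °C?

-4.83°C (parcel cooler than environment)

Parcel:
  300–2600 m, dry: Δz = 2.3 km ⇒ ΔT = -22.08°C; T = -15.28°C
Environment:
  300–2600 m, environment: Δz = 2.3 km ⇒ ΔT = -17.25°C; T = -10.45°C
T_parcel − T_env = -15.28 − (-10.45) = -4.83°C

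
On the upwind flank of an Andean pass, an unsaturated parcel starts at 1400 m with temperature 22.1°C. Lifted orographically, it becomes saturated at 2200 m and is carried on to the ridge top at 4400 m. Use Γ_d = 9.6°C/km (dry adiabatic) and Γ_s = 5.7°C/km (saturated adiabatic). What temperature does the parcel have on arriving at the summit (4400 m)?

From 1400 m to 2200 m (dry): cools by 9.6 × 0.8 = 7.68°C, giving 14.42°C.
From 2200 m to 4400 m (saturated): cools by 5.7 × 2.2 = 12.54°C, giving 1.88°C.

1.88°C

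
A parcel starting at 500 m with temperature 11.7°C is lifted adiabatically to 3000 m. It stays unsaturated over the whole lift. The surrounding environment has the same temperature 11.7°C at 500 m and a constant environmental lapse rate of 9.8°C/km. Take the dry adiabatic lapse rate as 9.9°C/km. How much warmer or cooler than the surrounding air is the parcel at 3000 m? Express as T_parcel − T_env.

-0.25°C (parcel cooler than environment)

Parcel:
  500–3000 m, dry: Δz = 2.5 km ⇒ ΔT = -24.75°C; T = -13.05°C
Environment:
  500–3000 m, environment: Δz = 2.5 km ⇒ ΔT = -24.5°C; T = -12.8°C
T_parcel − T_env = -13.05 − (-12.8) = -0.25°C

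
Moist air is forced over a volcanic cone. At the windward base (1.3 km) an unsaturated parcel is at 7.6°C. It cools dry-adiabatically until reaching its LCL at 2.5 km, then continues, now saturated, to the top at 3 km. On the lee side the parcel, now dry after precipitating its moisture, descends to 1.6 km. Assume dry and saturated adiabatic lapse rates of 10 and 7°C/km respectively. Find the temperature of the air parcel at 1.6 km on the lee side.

6.1°C

From 1300 m to 2500 m (dry): cools by 10 × 1.2 = 12°C, giving -4.4°C.
From 2500 m to 3000 m (saturated): cools by 7 × 0.5 = 3.5°C, giving -7.9°C.
From 3000 m to 1600 m (dry descent): warms by 10 × 1.4 = 14°C, giving 6.1°C.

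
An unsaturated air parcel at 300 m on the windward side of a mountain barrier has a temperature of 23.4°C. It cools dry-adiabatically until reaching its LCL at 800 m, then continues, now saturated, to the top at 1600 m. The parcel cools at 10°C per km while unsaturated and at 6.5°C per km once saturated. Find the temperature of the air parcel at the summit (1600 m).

300–800 m, dry: Δz = 0.5 km ⇒ ΔT = -5°C; T = 18.4°C
800–1600 m, saturated: Δz = 0.8 km ⇒ ΔT = -5.2°C; T = 13.2°C

13.2°C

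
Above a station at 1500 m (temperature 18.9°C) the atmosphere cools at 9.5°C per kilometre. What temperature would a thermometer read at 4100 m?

1500–4100 m, environmental: Δz = 2.6 km ⇒ ΔT = -24.7°C; T = -5.8°C

-5.8°C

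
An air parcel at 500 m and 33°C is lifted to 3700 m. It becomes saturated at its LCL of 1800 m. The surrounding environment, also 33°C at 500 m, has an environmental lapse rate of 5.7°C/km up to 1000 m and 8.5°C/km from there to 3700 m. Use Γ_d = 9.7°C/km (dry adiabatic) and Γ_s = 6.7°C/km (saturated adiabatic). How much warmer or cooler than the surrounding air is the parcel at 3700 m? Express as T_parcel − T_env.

Parcel:
  500–1800 m, dry: Δz = 1.3 km ⇒ ΔT = -12.61°C; T = 20.39°C
  1800–3700 m, saturated: Δz = 1.9 km ⇒ ΔT = -12.73°C; T = 7.66°C
Environment:
  500–1000 m, environment, lower layer: Δz = 0.5 km ⇒ ΔT = -2.85°C; T = 30.15°C
  1000–3700 m, environment, upper layer: Δz = 2.7 km ⇒ ΔT = -22.95°C; T = 7.2°C
T_parcel − T_env = 7.66 − 7.2 = +0.46°C

+0.46°C (parcel warmer than environment)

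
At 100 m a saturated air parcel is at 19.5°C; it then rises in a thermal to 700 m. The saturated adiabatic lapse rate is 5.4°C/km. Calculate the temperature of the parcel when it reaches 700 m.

100 → 700 m (saturated adiabatic, 5.4°C/km): ΔT = -5.4 × 0.6 = -3.24°C → T = 16.26°C

16.26°C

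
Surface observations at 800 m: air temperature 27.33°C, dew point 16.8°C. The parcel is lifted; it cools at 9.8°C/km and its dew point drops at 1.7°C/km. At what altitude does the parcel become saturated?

2100 m

T and T_d converge at 9.8 − 1.7 = 8.1°C per km
Height above start = (27.33 − 16.8) / 8.1 = 1.3 km
LCL altitude = 800 m + 1300 m = 2100 m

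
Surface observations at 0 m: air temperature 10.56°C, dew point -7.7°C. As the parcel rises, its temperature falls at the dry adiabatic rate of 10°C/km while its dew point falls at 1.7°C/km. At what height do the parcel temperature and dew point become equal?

2200 m

T and T_d converge at 10 − 1.7 = 8.3°C per km
Height above start = (10.56 − (-7.7)) / 8.3 = 2.2 km
LCL altitude = 0 m + 2200 m = 2200 m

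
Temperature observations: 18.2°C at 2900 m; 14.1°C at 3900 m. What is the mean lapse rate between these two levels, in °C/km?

4.1°C/km

Γ = −ΔT/Δz = (18.2 − 14.1) / (3900 − 2900) m
  = 4.1°C / 1 km = 4.1°C/km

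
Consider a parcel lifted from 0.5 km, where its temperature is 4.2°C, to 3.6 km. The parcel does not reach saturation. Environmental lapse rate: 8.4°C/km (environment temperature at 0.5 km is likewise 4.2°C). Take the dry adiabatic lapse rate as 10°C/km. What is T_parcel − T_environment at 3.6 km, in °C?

-4.96°C (parcel cooler than environment)

Parcel:
  500 → 3600 m (dry, 10°C/km): ΔT = -10 × 3.1 = -31°C → T = -26.8°C
Environment:
  500 → 3600 m (environment, 8.4°C/km): ΔT = -8.4 × 3.1 = -26.04°C → T = -21.84°C
T_parcel − T_env = -26.8 − (-21.84) = -4.96°C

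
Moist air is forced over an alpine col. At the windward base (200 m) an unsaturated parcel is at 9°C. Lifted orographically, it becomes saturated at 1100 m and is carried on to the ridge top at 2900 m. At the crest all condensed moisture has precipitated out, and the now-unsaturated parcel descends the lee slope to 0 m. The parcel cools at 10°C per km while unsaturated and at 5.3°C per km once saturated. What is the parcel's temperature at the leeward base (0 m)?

19.46°C

200–1100 m, dry: Δz = 0.9 km ⇒ ΔT = -9°C; T = 0°C
1100–2900 m, saturated: Δz = 1.8 km ⇒ ΔT = -9.54°C; T = -9.54°C
2900–0 m, dry descent: Δz = 2.9 km ⇒ ΔT = +29°C; T = 19.46°C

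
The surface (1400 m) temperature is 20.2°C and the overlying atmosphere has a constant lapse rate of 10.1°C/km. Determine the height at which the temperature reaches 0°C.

3400 m

Height above start = (20.2 − 0) / 10.1 = 2 km
Altitude = 1400 m + 2000 m = 3400 m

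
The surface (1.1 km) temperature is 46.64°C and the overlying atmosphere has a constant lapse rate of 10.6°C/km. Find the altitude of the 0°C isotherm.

Height above start = (46.64 − 0) / 10.6 = 4.4 km
Altitude = 1100 m + 4400 m = 5500 m

5.5 km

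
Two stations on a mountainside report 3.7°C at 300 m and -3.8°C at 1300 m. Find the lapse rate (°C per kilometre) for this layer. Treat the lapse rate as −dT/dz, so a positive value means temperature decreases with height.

Γ = −ΔT/Δz = (3.7 − (-3.8)) / (1300 − 300) m
  = 7.5°C / 1 km = 7.5°C/km

7.5°C/km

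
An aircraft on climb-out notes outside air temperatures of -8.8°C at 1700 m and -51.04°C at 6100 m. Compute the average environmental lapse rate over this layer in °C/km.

9.6°C/km

Γ = −ΔT/Δz = (-8.8 − (-51.04)) / (6100 − 1700) m
  = 42.24°C / 4.4 km = 9.6°C/km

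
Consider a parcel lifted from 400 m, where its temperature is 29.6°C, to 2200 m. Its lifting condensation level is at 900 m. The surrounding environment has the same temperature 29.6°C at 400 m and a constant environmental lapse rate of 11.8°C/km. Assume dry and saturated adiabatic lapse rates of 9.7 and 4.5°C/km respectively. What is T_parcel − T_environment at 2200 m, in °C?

+10.54°C (parcel warmer than environment)

Parcel:
  400 → 900 m (dry, 9.7°C/km): ΔT = -9.7 × 0.5 = -4.85°C → T = 24.75°C
  900 → 2200 m (saturated, 4.5°C/km): ΔT = -4.5 × 1.3 = -5.85°C → T = 18.9°C
Environment:
  400 → 2200 m (environment, 11.8°C/km): ΔT = -11.8 × 1.8 = -21.24°C → T = 8.36°C
T_parcel − T_env = 18.9 − 8.36 = +10.54°C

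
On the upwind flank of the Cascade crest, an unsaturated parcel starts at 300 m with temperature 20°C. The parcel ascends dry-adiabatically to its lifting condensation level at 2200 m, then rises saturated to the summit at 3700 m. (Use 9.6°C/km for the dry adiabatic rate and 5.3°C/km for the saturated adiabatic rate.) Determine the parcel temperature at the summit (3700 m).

-6.19°C

300–2200 m, dry: Δz = 1.9 km ⇒ ΔT = -18.24°C; T = 1.76°C
2200–3700 m, saturated: Δz = 1.5 km ⇒ ΔT = -7.95°C; T = -6.19°C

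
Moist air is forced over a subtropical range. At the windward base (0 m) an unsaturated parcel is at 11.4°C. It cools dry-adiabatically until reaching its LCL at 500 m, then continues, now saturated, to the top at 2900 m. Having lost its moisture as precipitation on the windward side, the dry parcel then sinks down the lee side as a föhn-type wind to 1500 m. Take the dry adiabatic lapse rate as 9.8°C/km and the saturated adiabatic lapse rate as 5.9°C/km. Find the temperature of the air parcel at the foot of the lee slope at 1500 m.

6.06°C

From 0 m to 500 m (dry): cools by 9.8 × 0.5 = 4.9°C, giving 6.5°C.
From 500 m to 2900 m (saturated): cools by 5.9 × 2.4 = 14.16°C, giving -7.66°C.
From 2900 m to 1500 m (dry descent): warms by 9.8 × 1.4 = 13.72°C, giving 6.06°C.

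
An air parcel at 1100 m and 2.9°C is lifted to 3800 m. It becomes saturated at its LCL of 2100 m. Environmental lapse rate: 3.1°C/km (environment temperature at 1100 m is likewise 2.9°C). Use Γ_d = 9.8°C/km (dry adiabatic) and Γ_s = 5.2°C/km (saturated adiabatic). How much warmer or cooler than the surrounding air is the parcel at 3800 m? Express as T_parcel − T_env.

Parcel:
  Dry to 2100 m: -9.8 × 1 km = -9.8°C, so T = -6.9°C.
  Saturated to 3800 m: -5.2 × 1.7 km = -8.84°C, so T = -15.74°C.
Environment:
  Environment to 3800 m: -3.1 × 2.7 km = -8.37°C, so T = -5.47°C.
T_parcel − T_env = -15.74 − (-5.47) = -10.27°C

-10.27°C (parcel cooler than environment)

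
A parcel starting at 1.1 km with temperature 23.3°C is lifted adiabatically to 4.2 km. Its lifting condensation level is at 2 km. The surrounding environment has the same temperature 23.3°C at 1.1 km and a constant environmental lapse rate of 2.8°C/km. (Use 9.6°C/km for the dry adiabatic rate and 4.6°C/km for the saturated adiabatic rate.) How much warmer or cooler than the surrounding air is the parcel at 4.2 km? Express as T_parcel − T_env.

-10.08°C (parcel cooler than environment)

Parcel:
  1100–2000 m, dry: Δz = 0.9 km ⇒ ΔT = -8.64°C; T = 14.66°C
  2000–4200 m, saturated: Δz = 2.2 km ⇒ ΔT = -10.12°C; T = 4.54°C
Environment:
  1100–4200 m, environment: Δz = 3.1 km ⇒ ΔT = -8.68°C; T = 14.62°C
T_parcel − T_env = 4.54 − 14.62 = -10.08°C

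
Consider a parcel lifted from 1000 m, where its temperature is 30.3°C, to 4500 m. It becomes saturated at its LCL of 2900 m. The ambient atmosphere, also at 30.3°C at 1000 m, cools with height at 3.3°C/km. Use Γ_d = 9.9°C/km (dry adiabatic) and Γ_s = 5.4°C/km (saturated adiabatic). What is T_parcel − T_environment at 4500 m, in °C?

-15.9°C (parcel cooler than environment)

Parcel:
  1000 → 2900 m (dry, 9.9°C/km): ΔT = -9.9 × 1.9 = -18.81°C → T = 11.49°C
  2900 → 4500 m (saturated, 5.4°C/km): ΔT = -5.4 × 1.6 = -8.64°C → T = 2.85°C
Environment:
  1000 → 4500 m (environment, 3.3°C/km): ΔT = -3.3 × 3.5 = -11.55°C → T = 18.75°C
T_parcel − T_env = 2.85 − 18.75 = -15.9°C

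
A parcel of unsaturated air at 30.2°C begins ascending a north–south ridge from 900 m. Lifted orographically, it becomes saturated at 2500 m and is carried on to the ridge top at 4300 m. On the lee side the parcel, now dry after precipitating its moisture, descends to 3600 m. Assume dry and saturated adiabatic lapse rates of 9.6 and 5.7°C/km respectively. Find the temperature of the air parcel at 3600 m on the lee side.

11.3°C

From 900 m to 2500 m (dry): cools by 9.6 × 1.6 = 15.36°C, giving 14.84°C.
From 2500 m to 4300 m (saturated): cools by 5.7 × 1.8 = 10.26°C, giving 4.58°C.
From 4300 m to 3600 m (dry descent): warms by 9.6 × 0.7 = 6.72°C, giving 11.3°C.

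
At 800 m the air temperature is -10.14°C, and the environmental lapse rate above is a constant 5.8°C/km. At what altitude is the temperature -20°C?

Height above start = (-10.14 − (-20)) / 5.8 = 1.7 km
Altitude = 800 m + 1700 m = 2500 m

2500 m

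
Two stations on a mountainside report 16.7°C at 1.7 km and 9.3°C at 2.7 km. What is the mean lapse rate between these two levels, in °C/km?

Γ = −ΔT/Δz = (16.7 − 9.3) / (2700 − 1700) m
  = 7.4°C / 1 km = 7.4°C/km

7.4°C/km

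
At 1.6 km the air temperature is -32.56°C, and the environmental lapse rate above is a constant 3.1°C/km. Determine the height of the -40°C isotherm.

Height above start = (-32.56 − (-40)) / 3.1 = 2.4 km
Altitude = 1600 m + 2400 m = 4000 m

4 km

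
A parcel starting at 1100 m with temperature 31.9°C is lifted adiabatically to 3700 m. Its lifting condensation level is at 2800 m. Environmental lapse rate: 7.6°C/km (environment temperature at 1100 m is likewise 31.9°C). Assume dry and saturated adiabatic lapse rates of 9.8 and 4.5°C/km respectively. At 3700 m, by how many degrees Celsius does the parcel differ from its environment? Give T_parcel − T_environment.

-0.95°C (parcel cooler than environment)

Parcel:
  1100–2800 m, dry: Δz = 1.7 km ⇒ ΔT = -16.66°C; T = 15.24°C
  2800–3700 m, saturated: Δz = 0.9 km ⇒ ΔT = -4.05°C; T = 11.19°C
Environment:
  1100–3700 m, environment: Δz = 2.6 km ⇒ ΔT = -19.76°C; T = 12.14°C
T_parcel − T_env = 11.19 − 12.14 = -0.95°C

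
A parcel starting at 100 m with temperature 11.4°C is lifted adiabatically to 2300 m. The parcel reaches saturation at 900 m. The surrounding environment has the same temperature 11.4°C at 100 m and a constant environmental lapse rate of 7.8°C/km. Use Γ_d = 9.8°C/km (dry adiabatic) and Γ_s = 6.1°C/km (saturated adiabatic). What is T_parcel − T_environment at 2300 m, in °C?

+0.78°C (parcel warmer than environment)

Parcel:
  From 100 m to 900 m (dry): cools by 9.8 × 0.8 = 7.84°C, giving 3.56°C.
  From 900 m to 2300 m (saturated): cools by 6.1 × 1.4 = 8.54°C, giving -4.98°C.
Environment:
  From 100 m to 2300 m (environment): cools by 7.8 × 2.2 = 17.16°C, giving -5.76°C.
T_parcel − T_env = -4.98 − (-5.76) = +0.78°C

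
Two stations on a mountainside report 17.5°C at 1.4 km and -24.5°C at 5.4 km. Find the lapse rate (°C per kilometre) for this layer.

10.5°C/km

Γ = −ΔT/Δz = (17.5 − (-24.5)) / (5400 − 1400) m
  = 42°C / 4 km = 10.5°C/km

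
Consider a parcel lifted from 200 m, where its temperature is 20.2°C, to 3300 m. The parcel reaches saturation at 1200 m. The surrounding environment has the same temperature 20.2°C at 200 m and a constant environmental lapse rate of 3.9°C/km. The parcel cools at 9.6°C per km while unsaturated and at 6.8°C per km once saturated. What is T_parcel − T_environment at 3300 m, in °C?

-11.79°C (parcel cooler than environment)

Parcel:
  From 200 m to 1200 m (dry): cools by 9.6 × 1 = 9.6°C, giving 10.6°C.
  From 1200 m to 3300 m (saturated): cools by 6.8 × 2.1 = 14.28°C, giving -3.68°C.
Environment:
  From 200 m to 3300 m (environment): cools by 3.9 × 3.1 = 12.09°C, giving 8.11°C.
T_parcel − T_env = -3.68 − 8.11 = -11.79°C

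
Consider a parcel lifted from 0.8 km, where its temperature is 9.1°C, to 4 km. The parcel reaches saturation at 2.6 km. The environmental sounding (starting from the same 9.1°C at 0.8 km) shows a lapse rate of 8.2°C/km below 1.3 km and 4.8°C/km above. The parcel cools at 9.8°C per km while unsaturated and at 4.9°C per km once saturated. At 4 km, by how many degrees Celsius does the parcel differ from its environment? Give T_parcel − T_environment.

-7.44°C (parcel cooler than environment)

Parcel:
  800 → 2600 m (dry, 9.8°C/km): ΔT = -9.8 × 1.8 = -17.64°C → T = -8.54°C
  2600 → 4000 m (saturated, 4.9°C/km): ΔT = -4.9 × 1.4 = -6.86°C → T = -15.4°C
Environment:
  800 → 1300 m (environment, lower layer, 8.2°C/km): ΔT = -8.2 × 0.5 = -4.1°C → T = 5°C
  1300 → 4000 m (environment, upper layer, 4.8°C/km): ΔT = -4.8 × 2.7 = -12.96°C → T = -7.96°C
T_parcel − T_env = -15.4 − (-7.96) = -7.44°C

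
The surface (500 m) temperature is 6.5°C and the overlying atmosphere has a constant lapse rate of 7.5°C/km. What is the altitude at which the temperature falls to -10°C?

Height above start = (6.5 − (-10)) / 7.5 = 2.2 km
Altitude = 500 m + 2200 m = 2700 m

2700 m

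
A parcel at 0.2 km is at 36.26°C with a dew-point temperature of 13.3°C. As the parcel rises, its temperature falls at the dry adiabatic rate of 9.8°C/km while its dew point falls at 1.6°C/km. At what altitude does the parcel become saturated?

T and T_d converge at 9.8 − 1.6 = 8.2°C per km
Height above start = (36.26 − 13.3) / 8.2 = 2.8 km
LCL altitude = 200 m + 2800 m = 3000 m

3 km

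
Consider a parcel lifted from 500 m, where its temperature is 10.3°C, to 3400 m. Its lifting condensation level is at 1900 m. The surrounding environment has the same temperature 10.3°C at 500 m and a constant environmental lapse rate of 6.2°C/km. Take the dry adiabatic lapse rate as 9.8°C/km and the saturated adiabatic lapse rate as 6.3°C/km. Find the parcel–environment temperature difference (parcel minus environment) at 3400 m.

Parcel:
  500–1900 m, dry: Δz = 1.4 km ⇒ ΔT = -13.72°C; T = -3.42°C
  1900–3400 m, saturated: Δz = 1.5 km ⇒ ΔT = -9.45°C; T = -12.87°C
Environment:
  500–3400 m, environment: Δz = 2.9 km ⇒ ΔT = -17.98°C; T = -7.68°C
T_parcel − T_env = -12.87 − (-7.68) = -5.19°C

-5.19°C (parcel cooler than environment)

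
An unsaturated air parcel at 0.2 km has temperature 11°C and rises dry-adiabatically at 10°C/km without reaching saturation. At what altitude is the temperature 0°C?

Height above start = (11 − 0) / 10 = 1.1 km
Altitude = 200 m + 1100 m = 1300 m

1.3 km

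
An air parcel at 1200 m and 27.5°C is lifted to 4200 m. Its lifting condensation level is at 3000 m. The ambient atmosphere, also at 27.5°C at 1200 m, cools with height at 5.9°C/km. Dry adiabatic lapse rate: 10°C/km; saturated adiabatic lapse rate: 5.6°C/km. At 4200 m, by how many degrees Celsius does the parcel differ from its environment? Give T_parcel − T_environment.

-7.02°C (parcel cooler than environment)

Parcel:
  1200 → 3000 m (dry, 10°C/km): ΔT = -10 × 1.8 = -18°C → T = 9.5°C
  3000 → 4200 m (saturated, 5.6°C/km): ΔT = -5.6 × 1.2 = -6.72°C → T = 2.78°C
Environment:
  1200 → 4200 m (environment, 5.9°C/km): ΔT = -5.9 × 3 = -17.7°C → T = 9.8°C
T_parcel − T_env = 2.78 − 9.8 = -7.02°C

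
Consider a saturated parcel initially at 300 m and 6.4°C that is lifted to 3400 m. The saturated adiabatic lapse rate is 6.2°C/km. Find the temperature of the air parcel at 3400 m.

-12.82°C

From 300 m to 3400 m (saturated adiabatic): cools by 6.2 × 3.1 = 19.22°C, giving -12.82°C.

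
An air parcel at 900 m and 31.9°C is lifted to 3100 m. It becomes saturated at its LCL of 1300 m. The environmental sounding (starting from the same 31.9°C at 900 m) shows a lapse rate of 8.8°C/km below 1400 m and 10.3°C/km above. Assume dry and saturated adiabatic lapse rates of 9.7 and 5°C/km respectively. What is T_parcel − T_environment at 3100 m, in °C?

Parcel:
  From 900 m to 1300 m (dry): cools by 9.7 × 0.4 = 3.88°C, giving 28.02°C.
  From 1300 m to 3100 m (saturated): cools by 5 × 1.8 = 9°C, giving 19.02°C.
Environment:
  From 900 m to 1400 m (environment, lower layer): cools by 8.8 × 0.5 = 4.4°C, giving 27.5°C.
  From 1400 m to 3100 m (environment, upper layer): cools by 10.3 × 1.7 = 17.51°C, giving 9.99°C.
T_parcel − T_env = 19.02 − 9.99 = +9.03°C

+9.03°C (parcel warmer than environment)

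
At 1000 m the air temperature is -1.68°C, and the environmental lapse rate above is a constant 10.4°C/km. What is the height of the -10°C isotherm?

Height above start = (-1.68 − (-10)) / 10.4 = 0.8 km
Altitude = 1000 m + 800 m = 1800 m

1800 m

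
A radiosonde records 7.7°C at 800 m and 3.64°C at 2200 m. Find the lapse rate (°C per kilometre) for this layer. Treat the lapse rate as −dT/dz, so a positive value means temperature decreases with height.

Γ = −ΔT/Δz = (7.7 − 3.64) / (2200 − 800) m
  = 4.06°C / 1.4 km = 2.9°C/km

2.9°C/km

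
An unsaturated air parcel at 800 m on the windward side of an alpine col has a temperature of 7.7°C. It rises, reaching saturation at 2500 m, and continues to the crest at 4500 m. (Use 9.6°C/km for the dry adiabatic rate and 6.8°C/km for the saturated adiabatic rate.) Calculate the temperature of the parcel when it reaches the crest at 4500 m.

-22.22°C

From 800 m to 2500 m (dry): cools by 9.6 × 1.7 = 16.32°C, giving -8.62°C.
From 2500 m to 4500 m (saturated): cools by 6.8 × 2 = 13.6°C, giving -22.22°C.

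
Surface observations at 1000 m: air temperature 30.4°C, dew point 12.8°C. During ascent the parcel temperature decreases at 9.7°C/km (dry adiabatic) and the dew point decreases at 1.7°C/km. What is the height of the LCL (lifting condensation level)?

T and T_d converge at 9.7 − 1.7 = 8°C per km
Height above start = (30.4 − 12.8) / 8 = 2.2 km
LCL altitude = 1000 m + 2200 m = 3200 m

3200 m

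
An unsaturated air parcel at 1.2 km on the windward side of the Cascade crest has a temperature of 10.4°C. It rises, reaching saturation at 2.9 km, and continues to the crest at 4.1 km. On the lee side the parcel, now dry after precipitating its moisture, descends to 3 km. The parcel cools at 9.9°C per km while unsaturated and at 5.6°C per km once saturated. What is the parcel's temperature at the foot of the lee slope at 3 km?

From 1200 m to 2900 m (dry): cools by 9.9 × 1.7 = 16.83°C, giving -6.43°C.
From 2900 m to 4100 m (saturated): cools by 5.6 × 1.2 = 6.72°C, giving -13.15°C.
From 4100 m to 3000 m (dry descent): warms by 9.9 × 1.1 = 10.89°C, giving -2.26°C.

-2.26°C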